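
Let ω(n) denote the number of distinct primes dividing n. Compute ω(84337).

3

84337 = 11^2 · 697
697 = 17 · 41
84337 = 11^2 · 17 · 41, which has 3 distinct prime factors.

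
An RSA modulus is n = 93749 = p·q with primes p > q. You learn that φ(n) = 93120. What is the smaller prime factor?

241

φ(n) = (p−1)(q−1) = n − (p+q) + 1, so p + q = 93749 − 93120 + 1 = 630.
p and q are the roots of t² − 630t + 93749 = 0.
Discriminant: 630² − 4·93749 = 396900 − 374996 = 21904; √21904 = 148.
q = (630 − 148)/2 = 241, p = (630 + 148)/2 = 389.
Check: 241 · 389 = 93749.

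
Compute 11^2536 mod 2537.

11^1 ≡ 11 (mod 2537)
11^2 ≡ 11^2 = 121 ≡ 121 (mod 2537)
11^4 ≡ 121^2 = 14641 ≡ 1956 (mod 2537)
11^8 ≡ 1956^2 = 3825936 ≡ 140 (mod 2537)
11^16 ≡ 140^2 = 19600 ≡ 1841 (mod 2537)
11^32 ≡ 1841^2 = 3389281 ≡ 2386 (mod 2537)
11^64 ≡ 2386^2 = 5692996 ≡ 2505 (mod 2537)
11^128 ≡ 2505^2 = 6275025 ≡ 1024 (mod 2537)
11^256 ≡ 1024^2 = 1048576 ≡ 795 (mod 2537)
11^512 ≡ 795^2 = 632025 ≡ 312 (mod 2537)
11^1024 ≡ 312^2 = 97344 ≡ 938 (mod 2537)
11^2048 ≡ 938^2 = 879844 ≡ 2042 (mod 2537)
2536 = 2048 + 256 + 128 + 64 + 32 + 8 in binary powers of 2.
So 11^2536 ≡ 2042 · 795 · 1024 · 2505 · 2386 · 140 ≡ 1067 (mod 2537).
Since 1067 ≠ 1, base 11 is a Fermat witness: 2537 is composite.

1067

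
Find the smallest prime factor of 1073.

1073 is odd.
Digit sum 11, not divisible by 3.
Ends in 3: not divisible by 5.
7: 1073 = 7·153 + 2
11: 1073 = 11·97 + 6
13: 1073 = 13·82 + 7
17: 1073 = 17·63 + 2
19: 1073 = 19·56 + 9
23: 1073 = 23·46 + 15
29: 1073 = 29·37

29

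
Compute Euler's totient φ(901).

832

Factor: 901 = 17 · 53.
φ(901) = (17−1) · (53−1) = 16 · 52 = 832.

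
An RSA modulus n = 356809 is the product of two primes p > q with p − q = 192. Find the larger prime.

Since p = q + 192, we have 356809 = q(q + 192), so q² + 192q − 356809 = 0.
Discriminant: 192² + 4·356809 = 36864 + 1427236 = 1464100; √1464100 = 1210.
q = (−192 + 1210)/2 = 509, and p = q + 192 = 701.
Check: 509 · 701 = 356809.

701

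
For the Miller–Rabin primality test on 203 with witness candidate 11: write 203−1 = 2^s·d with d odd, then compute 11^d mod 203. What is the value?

203 − 1 = 202 = 2^1 · 101, so d = 101.
11^1 ≡ 11 (mod 203)
11^2 ≡ 11^2 = 121 ≡ 121 (mod 203)
11^4 ≡ 121^2 = 14641 ≡ 25 (mod 203)
11^8 ≡ 25^2 = 625 ≡ 16 (mod 203)
11^16 ≡ 16^2 = 256 ≡ 53 (mod 203)
11^32 ≡ 53^2 = 2809 ≡ 170 (mod 203)
11^64 ≡ 170^2 = 28900 ≡ 74 (mod 203)
101 = 64 + 32 + 4 + 1 in binary powers of 2.
So 11^101 ≡ 74 · 170 · 25 · 11 ≡ 177 (mod 203).
Squaring chain: 177; never reaches −1, so base 11 is a Miller–Rabin witness that 203 is composite.

177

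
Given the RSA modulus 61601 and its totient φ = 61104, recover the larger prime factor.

φ(n) = (p−1)(q−1) = n − (p+q) + 1, so p + q = 61601 − 61104 + 1 = 498.
p and q are the roots of t² − 498t + 61601 = 0.
Discriminant: 498² − 4·61601 = 248004 − 246404 = 1600; √1600 = 40.
q = (498 − 40)/2 = 229, p = (498 + 40)/2 = 269.
Check: 229 · 269 = 61601.

269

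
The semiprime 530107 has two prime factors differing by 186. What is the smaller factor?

641

Since p = q + 186, we have 530107 = q(q + 186), so q² + 186q − 530107 = 0.
Discriminant: 186² + 4·530107 = 34596 + 2120428 = 2155024; √2155024 = 1468.
q = (−186 + 1468)/2 = 641, and p = q + 186 = 827.
Check: 641 · 827 = 530107.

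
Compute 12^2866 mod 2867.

683

12^1 ≡ 12 (mod 2867)
12^2 ≡ 12^2 = 144 ≡ 144 (mod 2867)
12^4 ≡ 144^2 = 20736 ≡ 667 (mod 2867)
12^8 ≡ 667^2 = 444889 ≡ 504 (mod 2867)
12^16 ≡ 504^2 = 254016 ≡ 1720 (mod 2867)
12^32 ≡ 1720^2 = 2958400 ≡ 2523 (mod 2867)
12^64 ≡ 2523^2 = 6365529 ≡ 789 (mod 2867)
12^128 ≡ 789^2 = 622521 ≡ 382 (mod 2867)
12^256 ≡ 382^2 = 145924 ≡ 2574 (mod 2867)
12^512 ≡ 2574^2 = 6625476 ≡ 2706 (mod 2867)
12^1024 ≡ 2706^2 = 7322436 ≡ 118 (mod 2867)
12^2048 ≡ 118^2 = 13924 ≡ 2456 (mod 2867)
2866 = 2048 + 512 + 256 + 32 + 16 + 2 in binary powers of 2.
So 12^2866 ≡ 2456 · 2706 · 2574 · 2523 · 1720 · 144 ≡ 683 (mod 2867).
Since 683 ≠ 1, base 12 is a Fermat witness: 2867 is composite.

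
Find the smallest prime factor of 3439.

3439 is odd.
Digit sum 19, not divisible by 3.
Ends in 9: not divisible by 5.
7: 3439 = 7·491 + 2
11: 3439 = 11·312 + 7
13: 3439 = 13·264 + 7
17: 3439 = 17·202 + 5
19: 3439 = 19·181

19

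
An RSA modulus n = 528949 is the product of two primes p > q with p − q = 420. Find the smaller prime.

547

Since p = q + 420, we have 528949 = q(q + 420), so q² + 420q − 528949 = 0.
Discriminant: 420² + 4·528949 = 176400 + 2115796 = 2292196; √2292196 = 1514.
q = (−420 + 1514)/2 = 547, and p = q + 420 = 967.
Check: 547 · 967 = 528949.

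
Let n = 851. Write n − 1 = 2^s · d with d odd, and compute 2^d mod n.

542

851 − 1 = 850 = 2^1 · 425, so d = 425.
2^1 ≡ 2 (mod 851)
2^2 ≡ 2^2 = 4 ≡ 4 (mod 851)
2^4 ≡ 4^2 = 16 ≡ 16 (mod 851)
2^8 ≡ 16^2 = 256 ≡ 256 (mod 851)
2^16 ≡ 256^2 = 65536 ≡ 9 (mod 851)
2^32 ≡ 9^2 = 81 ≡ 81 (mod 851)
2^64 ≡ 81^2 = 6561 ≡ 604 (mod 851)
2^128 ≡ 604^2 = 364816 ≡ 588 (mod 851)
2^256 ≡ 588^2 = 345744 ≡ 238 (mod 851)
425 = 256 + 128 + 32 + 8 + 1 in binary powers of 2.
So 2^425 ≡ 238 · 588 · 81 · 256 · 2 ≡ 542 (mod 851).
Squaring chain: 542; never reaches −1, so base 2 is a Miller–Rabin witness that 851 is composite.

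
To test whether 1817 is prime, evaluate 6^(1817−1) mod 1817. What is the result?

6^1 ≡ 6 (mod 1817)
6^2 ≡ 6^2 = 36 ≡ 36 (mod 1817)
6^4 ≡ 36^2 = 1296 ≡ 1296 (mod 1817)
6^8 ≡ 1296^2 = 1679616 ≡ 708 (mod 1817)
6^16 ≡ 708^2 = 501264 ≡ 1589 (mod 1817)
6^32 ≡ 1589^2 = 2524921 ≡ 1108 (mod 1817)
6^64 ≡ 1108^2 = 1227664 ≡ 1189 (mod 1817)
6^128 ≡ 1189^2 = 1413721 ≡ 95 (mod 1817)
6^256 ≡ 95^2 = 9025 ≡ 1757 (mod 1817)
6^512 ≡ 1757^2 = 3087049 ≡ 1783 (mod 1817)
6^1024 ≡ 1783^2 = 3179089 ≡ 1156 (mod 1817)
1816 = 1024 + 512 + 256 + 16 + 8 in binary powers of 2.
So 6^1816 ≡ 1156 · 1783 · 1757 · 1589 · 708 ≡ 98 (mod 1817).
Since 98 ≠ 1, base 6 is a Fermat witness: 1817 is composite.

98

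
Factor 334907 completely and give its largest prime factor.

334907 = 53 · 6319
6319 = 71 · 89
89 is prime.
So 334907 = 53 · 71 · 89; the largest prime factor is 89.

89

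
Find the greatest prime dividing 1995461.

1995461 = 13 · 153497
153497 = 29 · 5293
5293 = 67 · 79
79 is prime.
So 1995461 = 13 · 29 · 67 · 79; the largest prime factor is 79.

79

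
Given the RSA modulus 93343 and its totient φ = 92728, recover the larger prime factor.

φ(n) = (p−1)(q−1) = n − (p+q) + 1, so p + q = 93343 − 92728 + 1 = 616.
p and q are the roots of t² − 616t + 93343 = 0.
Discriminant: 616² − 4·93343 = 379456 − 373372 = 6084; √6084 = 78.
q = (616 − 78)/2 = 269, p = (616 + 78)/2 = 347.
Check: 269 · 347 = 93343.

347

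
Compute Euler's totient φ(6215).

4480

Factor: 6215 = 5 · 11 · 113.
φ(6215) = (5−1) · (11−1) · (113−1) = 4 · 10 · 112 = 4480.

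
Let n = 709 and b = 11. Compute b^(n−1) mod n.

1

11^1 ≡ 11 (mod 709)
11^2 ≡ 11^2 = 121 ≡ 121 (mod 709)
11^4 ≡ 121^2 = 14641 ≡ 461 (mod 709)
11^8 ≡ 461^2 = 212521 ≡ 530 (mod 709)
11^16 ≡ 530^2 = 280900 ≡ 136 (mod 709)
11^32 ≡ 136^2 = 18496 ≡ 62 (mod 709)
11^64 ≡ 62^2 = 3844 ≡ 299 (mod 709)
11^128 ≡ 299^2 = 89401 ≡ 67 (mod 709)
11^256 ≡ 67^2 = 4489 ≡ 235 (mod 709)
11^512 ≡ 235^2 = 55225 ≡ 632 (mod 709)
708 = 512 + 128 + 64 + 4 in binary powers of 2.
So 11^708 ≡ 632 · 67 · 299 · 461 ≡ 1 (mod 709).
Since the result is 1, base 11 gives no evidence that 709 is composite.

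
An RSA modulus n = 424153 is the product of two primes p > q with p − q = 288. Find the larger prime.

Since p = q + 288, we have 424153 = q(q + 288), so q² + 288q − 424153 = 0.
Discriminant: 288² + 4·424153 = 82944 + 1696612 = 1779556; √1779556 = 1334.
q = (−288 + 1334)/2 = 523, and p = q + 288 = 811.
Check: 523 · 811 = 424153.

811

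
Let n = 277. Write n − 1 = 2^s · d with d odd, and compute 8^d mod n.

277 − 1 = 276 = 2^2 · 69, so d = 69.
8^1 ≡ 8 (mod 277)
8^2 ≡ 8^2 = 64 ≡ 64 (mod 277)
8^4 ≡ 64^2 = 4096 ≡ 218 (mod 277)
8^8 ≡ 218^2 = 47524 ≡ 157 (mod 277)
8^16 ≡ 157^2 = 24649 ≡ 273 (mod 277)
8^32 ≡ 273^2 = 74529 ≡ 16 (mod 277)
8^64 ≡ 16^2 = 256 ≡ 256 (mod 277)
69 = 64 + 4 + 1 in binary powers of 2.
So 8^69 ≡ 256 · 218 · 8 ≡ 217 (mod 277).
Squaring chain: 217 → 276; reaches −1, so base 8 does not prove 277 composite.

217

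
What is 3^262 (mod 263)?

3^1 ≡ 3 (mod 263)
3^2 ≡ 3^2 = 9 ≡ 9 (mod 263)
3^4 ≡ 9^2 = 81 ≡ 81 (mod 263)
3^8 ≡ 81^2 = 6561 ≡ 249 (mod 263)
3^16 ≡ 249^2 = 62001 ≡ 196 (mod 263)
3^32 ≡ 196^2 = 38416 ≡ 18 (mod 263)
3^64 ≡ 18^2 = 324 ≡ 61 (mod 263)
3^128 ≡ 61^2 = 3721 ≡ 39 (mod 263)
3^256 ≡ 39^2 = 1521 ≡ 206 (mod 263)
262 = 256 + 4 + 2 in binary powers of 2.
So 3^262 ≡ 206 · 81 · 9 ≡ 1 (mod 263).
Since the result is 1, base 3 gives no evidence that 263 is composite.

1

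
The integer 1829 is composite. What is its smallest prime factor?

31

1829 is odd.
Digit sum 20, not divisible by 3.
Ends in 9: not divisible by 5.
7: 1829 = 7·261 + 2
11: 1829 = 11·166 + 3
13: 1829 = 13·140 + 9
17: 1829 = 17·107 + 10
19: 1829 = 19·96 + 5
23: 1829 = 23·79 + 12
29: 1829 = 29·63 + 2
31: 1829 = 31·59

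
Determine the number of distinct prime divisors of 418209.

5

418209 = 3 · 139403
139403 = 11 · 12673
12673 = 19 · 667
667 = 23 · 29
418209 = 3 · 11 · 19 · 23 · 29, which has 5 distinct prime factors.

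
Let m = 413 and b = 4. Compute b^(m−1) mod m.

25

4^1 ≡ 4 (mod 413)
4^2 ≡ 4^2 = 16 ≡ 16 (mod 413)
4^4 ≡ 16^2 = 256 ≡ 256 (mod 413)
4^8 ≡ 256^2 = 65536 ≡ 282 (mod 413)
4^16 ≡ 282^2 = 79524 ≡ 228 (mod 413)
4^32 ≡ 228^2 = 51984 ≡ 359 (mod 413)
4^64 ≡ 359^2 = 128881 ≡ 25 (mod 413)
4^128 ≡ 25^2 = 625 ≡ 212 (mod 413)
4^256 ≡ 212^2 = 44944 ≡ 340 (mod 413)
412 = 256 + 128 + 16 + 8 + 4 in binary powers of 2.
So 4^412 ≡ 340 · 212 · 228 · 282 · 256 ≡ 25 (mod 413).
Since 25 ≠ 1, base 4 is a Fermat witness: 413 is composite.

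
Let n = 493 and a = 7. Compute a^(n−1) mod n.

7^1 ≡ 7 (mod 493)
7^2 ≡ 7^2 = 49 ≡ 49 (mod 493)
7^4 ≡ 49^2 = 2401 ≡ 429 (mod 493)
7^8 ≡ 429^2 = 184041 ≡ 152 (mod 493)
7^16 ≡ 152^2 = 23104 ≡ 426 (mod 493)
7^32 ≡ 426^2 = 181476 ≡ 52 (mod 493)
7^64 ≡ 52^2 = 2704 ≡ 239 (mod 493)
7^128 ≡ 239^2 = 57121 ≡ 426 (mod 493)
7^256 ≡ 426^2 = 181476 ≡ 52 (mod 493)
492 = 256 + 128 + 64 + 32 + 8 + 4 in binary powers of 2.
So 7^492 ≡ 52 · 426 · 239 · 52 · 152 · 429 ≡ 455 (mod 493).
Since 455 ≠ 1, base 7 is a Fermat witness: 493 is composite.

455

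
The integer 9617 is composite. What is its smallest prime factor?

9617 is odd.
Digit sum 23, not divisible by 3.
Ends in 7: not divisible by 5.
7: 9617 = 7·1373 + 6
11: 9617 = 11·874 + 3
13: 9617 = 13·739 + 10
17: 9617 = 17·565 + 12
19: 9617 = 19·506 + 3
23: 9617 = 23·418 + 3
29: 9617 = 29·331 + 18
31: 9617 = 31·310 + 7
37: 9617 = 37·259 + 34
41: 9617 = 41·234 + 23
43: 9617 = 43·223 + 28
47: 9617 = 47·204 + 29
53: 9617 = 53·181 + 24
59: 9617 = 59·163

59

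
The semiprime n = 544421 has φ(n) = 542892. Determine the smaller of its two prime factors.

563

φ(n) = (p−1)(q−1) = n − (p+q) + 1, so p + q = 544421 − 542892 + 1 = 1530.
p and q are the roots of t² − 1530t + 544421 = 0.
Discriminant: 1530² − 4·544421 = 2340900 − 2177684 = 163216; √163216 = 404.
q = (1530 − 404)/2 = 563, p = (1530 + 404)/2 = 967.
Check: 563 · 967 = 544421.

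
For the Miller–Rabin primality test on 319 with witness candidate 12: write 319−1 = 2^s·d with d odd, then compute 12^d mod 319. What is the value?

133

319 − 1 = 318 = 2^1 · 159, so d = 159.
12^1 ≡ 12 (mod 319)
12^2 ≡ 12^2 = 144 ≡ 144 (mod 319)
12^4 ≡ 144^2 = 20736 ≡ 1 (mod 319)
12^8 ≡ 1^2 = 1 ≡ 1 (mod 319)
12^16 ≡ 1^2 = 1 ≡ 1 (mod 319)
12^32 ≡ 1^2 = 1 ≡ 1 (mod 319)
12^64 ≡ 1^2 = 1 ≡ 1 (mod 319)
12^128 ≡ 1^2 = 1 ≡ 1 (mod 319)
159 = 128 + 16 + 8 + 4 + 2 + 1 in binary powers of 2.
So 12^159 ≡ 1 · 1 · 1 · 1 · 144 · 12 ≡ 133 (mod 319).
Squaring chain: 133; never reaches −1, so base 12 is a Miller–Rabin witness that 319 is composite.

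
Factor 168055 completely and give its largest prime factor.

168055 = 5 · 33611
33611 = 19 · 1769
1769 = 29 · 61
61 is prime.
So 168055 = 5 · 19 · 29 · 61; the largest prime factor is 61.

61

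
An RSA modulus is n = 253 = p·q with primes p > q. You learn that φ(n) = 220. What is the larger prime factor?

φ(n) = (p−1)(q−1) = n − (p+q) + 1, so p + q = 253 − 220 + 1 = 34.
p and q are the roots of t² − 34t + 253 = 0.
Discriminant: 34² − 4·253 = 1156 − 1012 = 144; √144 = 12.
q = (34 − 12)/2 = 11, p = (34 + 12)/2 = 23.
Check: 11 · 23 = 253.

23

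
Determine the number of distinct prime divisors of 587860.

587860 = 2^2 · 146965
146965 = 5 · 29393
29393 = 7 · 4199
4199 = 13 · 323
323 = 17 · 19
587860 = 2^2 · 5 · 7 · 13 · 17 · 19, which has 6 distinct prime factors.

6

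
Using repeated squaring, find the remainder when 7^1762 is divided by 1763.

1197

7^1 ≡ 7 (mod 1763)
7^2 ≡ 7^2 = 49 ≡ 49 (mod 1763)
7^4 ≡ 49^2 = 2401 ≡ 638 (mod 1763)
7^8 ≡ 638^2 = 407044 ≡ 1554 (mod 1763)
7^16 ≡ 1554^2 = 2414916 ≡ 1369 (mod 1763)
7^32 ≡ 1369^2 = 1874161 ≡ 92 (mod 1763)
7^64 ≡ 92^2 = 8464 ≡ 1412 (mod 1763)
7^128 ≡ 1412^2 = 1993744 ≡ 1554 (mod 1763)
7^256 ≡ 1554^2 = 2414916 ≡ 1369 (mod 1763)
7^512 ≡ 1369^2 = 1874161 ≡ 92 (mod 1763)
7^1024 ≡ 92^2 = 8464 ≡ 1412 (mod 1763)
1762 = 1024 + 512 + 128 + 64 + 32 + 2 in binary powers of 2.
So 7^1762 ≡ 1412 · 92 · 1554 · 1412 · 92 · 49 ≡ 1197 (mod 1763).
Since 1197 ≠ 1, base 7 is a Fermat witness: 1763 is composite.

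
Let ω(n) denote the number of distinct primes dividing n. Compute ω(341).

2

341 = 11 · 31
341 = 11 · 31, which has 2 distinct prime factors.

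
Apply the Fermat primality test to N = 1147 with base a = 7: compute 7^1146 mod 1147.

7^1 ≡ 7 (mod 1147)
7^2 ≡ 7^2 = 49 ≡ 49 (mod 1147)
7^4 ≡ 49^2 = 2401 ≡ 107 (mod 1147)
7^8 ≡ 107^2 = 11449 ≡ 1126 (mod 1147)
7^16 ≡ 1126^2 = 1267876 ≡ 441 (mod 1147)
7^32 ≡ 441^2 = 194481 ≡ 638 (mod 1147)
7^64 ≡ 638^2 = 407044 ≡ 1006 (mod 1147)
7^128 ≡ 1006^2 = 1012036 ≡ 382 (mod 1147)
7^256 ≡ 382^2 = 145924 ≡ 255 (mod 1147)
7^512 ≡ 255^2 = 65025 ≡ 793 (mod 1147)
7^1024 ≡ 793^2 = 628849 ≡ 293 (mod 1147)
1146 = 1024 + 64 + 32 + 16 + 8 + 2 in binary powers of 2.
So 7^1146 ≡ 293 · 1006 · 638 · 441 · 1126 · 49 ≡ 1120 (mod 1147).
Since 1120 ≠ 1, base 7 is a Fermat witness: 1147 is composite.

1120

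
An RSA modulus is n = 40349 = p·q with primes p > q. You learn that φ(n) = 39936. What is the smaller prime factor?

157

φ(n) = (p−1)(q−1) = n − (p+q) + 1, so p + q = 40349 − 39936 + 1 = 414.
p and q are the roots of t² − 414t + 40349 = 0.
Discriminant: 414² − 4·40349 = 171396 − 161396 = 10000; √10000 = 100.
q = (414 − 100)/2 = 157, p = (414 + 100)/2 = 257.
Check: 157 · 257 = 40349.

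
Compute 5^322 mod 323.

263

5^1 ≡ 5 (mod 323)
5^2 ≡ 5^2 = 25 ≡ 25 (mod 323)
5^4 ≡ 25^2 = 625 ≡ 302 (mod 323)
5^8 ≡ 302^2 = 91204 ≡ 118 (mod 323)
5^16 ≡ 118^2 = 13924 ≡ 35 (mod 323)
5^32 ≡ 35^2 = 1225 ≡ 256 (mod 323)
5^64 ≡ 256^2 = 65536 ≡ 290 (mod 323)
5^128 ≡ 290^2 = 84100 ≡ 120 (mod 323)
5^256 ≡ 120^2 = 14400 ≡ 188 (mod 323)
322 = 256 + 64 + 2 in binary powers of 2.
So 5^322 ≡ 188 · 290 · 25 ≡ 263 (mod 323).
Since 263 ≠ 1, base 5 is a Fermat witness: 323 is composite.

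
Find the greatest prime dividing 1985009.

67

1985009 = 13 · 152693
152693 = 43 · 3551
3551 = 53 · 67
67 is prime.
So 1985009 = 13 · 43 · 53 · 67; the largest prime factor is 67.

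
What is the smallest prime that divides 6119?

29

6119 is odd.
Digit sum 17, not divisible by 3.
Ends in 9: not divisible by 5.
7: 6119 = 7·874 + 1
11: 6119 = 11·556 + 3
13: 6119 = 13·470 + 9
17: 6119 = 17·359 + 16
19: 6119 = 19·322 + 1
23: 6119 = 23·266 + 1
29: 6119 = 29·211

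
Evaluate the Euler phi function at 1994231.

Factor: 1994231 = 53 · 191 · 197.
φ(1994231) = (53−1) · (191−1) · (197−1) = 52 · 190 · 196 = 1936480.

1936480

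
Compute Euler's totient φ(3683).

Factor: 3683 = 29 · 127.
φ(3683) = (29−1) · (127−1) = 28 · 126 = 3528.

3528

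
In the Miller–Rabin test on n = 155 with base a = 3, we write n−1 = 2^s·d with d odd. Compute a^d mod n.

155 − 1 = 154 = 2^1 · 77, so d = 77.
3^1 ≡ 3 (mod 155)
3^2 ≡ 3^2 = 9 ≡ 9 (mod 155)
3^4 ≡ 9^2 = 81 ≡ 81 (mod 155)
3^8 ≡ 81^2 = 6561 ≡ 51 (mod 155)
3^16 ≡ 51^2 = 2601 ≡ 121 (mod 155)
3^32 ≡ 121^2 = 14641 ≡ 71 (mod 155)
3^64 ≡ 71^2 = 5041 ≡ 81 (mod 155)
77 = 64 + 8 + 4 + 1 in binary powers of 2.
So 3^77 ≡ 81 · 51 · 81 · 3 ≡ 53 (mod 155).
Squaring chain: 53; never reaches −1, so base 3 is a Miller–Rabin witness that 155 is composite.

53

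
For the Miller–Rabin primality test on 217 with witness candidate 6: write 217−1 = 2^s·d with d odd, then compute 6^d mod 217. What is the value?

216

217 − 1 = 216 = 2^3 · 27, so d = 27.
6^1 ≡ 6 (mod 217)
6^2 ≡ 6^2 = 36 ≡ 36 (mod 217)
6^4 ≡ 36^2 = 1296 ≡ 211 (mod 217)
6^8 ≡ 211^2 = 44521 ≡ 36 (mod 217)
6^16 ≡ 36^2 = 1296 ≡ 211 (mod 217)
27 = 16 + 8 + 2 + 1 in binary powers of 2.
So 6^27 ≡ 211 · 36 · 36 · 6 ≡ 216 (mod 217).
Since 6^d ≡ 216 (mod 217), base 6 does not prove 217 composite.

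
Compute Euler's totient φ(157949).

Factor: 157949 = 11 · 83 · 173.
φ(157949) = (11−1) · (83−1) · (173−1) = 10 · 82 · 172 = 141040.

141040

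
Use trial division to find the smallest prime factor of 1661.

11

1661 is odd.
Digit sum 14, not divisible by 3.
Ends in 1: not divisible by 5.
7: 1661 = 7·237 + 2
11: 1661 = 11·151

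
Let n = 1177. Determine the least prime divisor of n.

11

1177 is odd.
Digit sum 16, not divisible by 3.
Ends in 7: not divisible by 5.
7: 1177 = 7·168 + 1
11: 1177 = 11·107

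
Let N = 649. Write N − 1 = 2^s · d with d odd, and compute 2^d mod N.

519

649 − 1 = 648 = 2^3 · 81, so d = 81.
2^1 ≡ 2 (mod 649)
2^2 ≡ 2^2 = 4 ≡ 4 (mod 649)
2^4 ≡ 4^2 = 16 ≡ 16 (mod 649)
2^8 ≡ 16^2 = 256 ≡ 256 (mod 649)
2^16 ≡ 256^2 = 65536 ≡ 636 (mod 649)
2^32 ≡ 636^2 = 404496 ≡ 169 (mod 649)
2^64 ≡ 169^2 = 28561 ≡ 5 (mod 649)
81 = 64 + 16 + 1 in binary powers of 2.
So 2^81 ≡ 5 · 636 · 2 ≡ 519 (mod 649).
Squaring chain: 519 → 26 → 27; never reaches −1, so base 2 is a Miller–Rabin witness that 649 is composite.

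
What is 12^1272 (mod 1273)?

12^1 ≡ 12 (mod 1273)
12^2 ≡ 12^2 = 144 ≡ 144 (mod 1273)
12^4 ≡ 144^2 = 20736 ≡ 368 (mod 1273)
12^8 ≡ 368^2 = 135424 ≡ 486 (mod 1273)
12^16 ≡ 486^2 = 236196 ≡ 691 (mod 1273)
12^32 ≡ 691^2 = 477481 ≡ 106 (mod 1273)
12^64 ≡ 106^2 = 11236 ≡ 1052 (mod 1273)
12^128 ≡ 1052^2 = 1106704 ≡ 467 (mod 1273)
12^256 ≡ 467^2 = 218089 ≡ 406 (mod 1273)
12^512 ≡ 406^2 = 164836 ≡ 619 (mod 1273)
12^1024 ≡ 619^2 = 383161 ≡ 1261 (mod 1273)
1272 = 1024 + 128 + 64 + 32 + 16 + 8 in binary powers of 2.
So 12^1272 ≡ 1261 · 467 · 1052 · 106 · 691 · 486 ≡ 210 (mod 1273).
Since 210 ≠ 1, base 12 is a Fermat witness: 1273 is composite.

210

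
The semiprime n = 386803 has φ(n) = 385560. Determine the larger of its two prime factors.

631

φ(n) = (p−1)(q−1) = n − (p+q) + 1, so p + q = 386803 − 385560 + 1 = 1244.
p and q are the roots of t² − 1244t + 386803 = 0.
Discriminant: 1244² − 4·386803 = 1547536 − 1547212 = 324; √324 = 18.
q = (1244 − 18)/2 = 613, p = (1244 + 18)/2 = 631.
Check: 613 · 631 = 386803.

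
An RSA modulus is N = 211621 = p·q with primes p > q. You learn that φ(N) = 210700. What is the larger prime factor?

φ(n) = (p−1)(q−1) = n − (p+q) + 1, so p + q = 211621 − 210700 + 1 = 922.
p and q are the roots of t² − 922t + 211621 = 0.
Discriminant: 922² − 4·211621 = 850084 − 846484 = 3600; √3600 = 60.
q = (922 − 60)/2 = 431, p = (922 + 60)/2 = 491.
Check: 431 · 491 = 211621.

491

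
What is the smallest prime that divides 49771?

49771 is odd.
Digit sum 28, not divisible by 3.
Ends in 1: not divisible by 5.
7: 49771 = 7·7110 + 1
11: 49771 = 11·4524 + 7
13: 49771 = 13·3828 + 7
17: 49771 = 17·2927 + 12
19: 49771 = 19·2619 + 10
23: 49771 = 23·2163 + 22
29: 49771 = 29·1716 + 7
31: 49771 = 31·1605 + 16
37: 49771 = 37·1345 + 6
41: 49771 = 41·1213 + 38
43: 49771 = 43·1157 + 20
47: 49771 = 47·1058 + 45
53: 49771 = 53·939 + 4
59: 49771 = 59·843 + 34
61: 49771 = 61·815 + 56
67: 49771 = 67·742 + 57
71: 49771 = 71·701

71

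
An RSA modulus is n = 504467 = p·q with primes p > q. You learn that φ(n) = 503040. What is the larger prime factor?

787

φ(n) = (p−1)(q−1) = n − (p+q) + 1, so p + q = 504467 − 503040 + 1 = 1428.
p and q are the roots of t² − 1428t + 504467 = 0.
Discriminant: 1428² − 4·504467 = 2039184 − 2017868 = 21316; √21316 = 146.
q = (1428 − 146)/2 = 641, p = (1428 + 146)/2 = 787.
Check: 641 · 787 = 504467.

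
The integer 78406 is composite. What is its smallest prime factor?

78406 is even: 2 divides it.

2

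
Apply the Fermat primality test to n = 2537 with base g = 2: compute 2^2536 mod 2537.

2^1 ≡ 2 (mod 2537)
2^2 ≡ 2^2 = 4 ≡ 4 (mod 2537)
2^4 ≡ 4^2 = 16 ≡ 16 (mod 2537)
2^8 ≡ 16^2 = 256 ≡ 256 (mod 2537)
2^16 ≡ 256^2 = 65536 ≡ 2111 (mod 2537)
2^32 ≡ 2111^2 = 4456321 ≡ 1349 (mod 2537)
2^64 ≡ 1349^2 = 1819801 ≡ 772 (mod 2537)
2^128 ≡ 772^2 = 595984 ≡ 2326 (mod 2537)
2^256 ≡ 2326^2 = 5410276 ≡ 1392 (mod 2537)
2^512 ≡ 1392^2 = 1937664 ≡ 1933 (mod 2537)
2^1024 ≡ 1933^2 = 3736489 ≡ 2025 (mod 2537)
2^2048 ≡ 2025^2 = 4100625 ≡ 833 (mod 2537)
2536 = 2048 + 256 + 128 + 64 + 32 + 8 in binary powers of 2.
So 2^2536 ≡ 833 · 1392 · 2326 · 772 · 1349 · 256 ≡ 2369 (mod 2537).
Since 2369 ≠ 1, base 2 is a Fermat witness: 2537 is composite.

2369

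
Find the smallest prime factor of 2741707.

2741707 is odd.
Digit sum 28, not divisible by 3.
Ends in 7: not divisible by 5.
7: 2741707 = 7·391672 + 3
11: 2741707 = 11·249246 + 1
13: 2741707 = 13·210900 + 7
17: 2741707 = 17·161276 + 15
19: 2741707 = 19·144300 + 7
23: 2741707 = 23·119204 + 15
29: 2741707 = 29·94541 + 18
31: 2741707 = 31·88442 + 5
37: 2741707 = 37·74100 + 7
41: 2741707 = 41·66870 + 37
43: 2741707 = 43·63760 + 27
47: 2741707 = 47·58334 + 9
53: 2741707 = 53·51730 + 17
59: 2741707 = 59·46469 + 36
61: 2741707 = 61·44946 + 1
67: 2741707 = 67·40921

67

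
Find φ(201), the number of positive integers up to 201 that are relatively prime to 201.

Factor: 201 = 3 · 67.
φ(201) = (3−1) · (67−1) = 2 · 66 = 132.

132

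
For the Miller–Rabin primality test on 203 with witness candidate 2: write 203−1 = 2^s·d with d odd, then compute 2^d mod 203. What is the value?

137

203 − 1 = 202 = 2^1 · 101, so d = 101.
2^1 ≡ 2 (mod 203)
2^2 ≡ 2^2 = 4 ≡ 4 (mod 203)
2^4 ≡ 4^2 = 16 ≡ 16 (mod 203)
2^8 ≡ 16^2 = 256 ≡ 53 (mod 203)
2^16 ≡ 53^2 = 2809 ≡ 170 (mod 203)
2^32 ≡ 170^2 = 28900 ≡ 74 (mod 203)
2^64 ≡ 74^2 = 5476 ≡ 198 (mod 203)
101 = 64 + 32 + 4 + 1 in binary powers of 2.
So 2^101 ≡ 198 · 74 · 16 · 2 ≡ 137 (mod 203).
Squaring chain: 137; never reaches −1, so base 2 is a Miller–Rabin witness that 203 is composite.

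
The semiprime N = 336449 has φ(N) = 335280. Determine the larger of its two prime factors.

φ(n) = (p−1)(q−1) = n − (p+q) + 1, so p + q = 336449 − 335280 + 1 = 1170.
p and q are the roots of t² − 1170t + 336449 = 0.
Discriminant: 1170² − 4·336449 = 1368900 − 1345796 = 23104; √23104 = 152.
q = (1170 − 152)/2 = 509, p = (1170 + 152)/2 = 661.
Check: 509 · 661 = 336449.

661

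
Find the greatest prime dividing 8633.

8633 = 89 · 97
97 is prime.
So 8633 = 89 · 97; the largest prime factor is 97.

97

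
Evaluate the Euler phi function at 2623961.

2566048

Factor: 2623961 = 107 · 137 · 179.
φ(2623961) = (107−1) · (137−1) · (179−1) = 106 · 136 · 178 = 2566048.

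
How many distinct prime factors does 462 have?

462 = 2 · 231
231 = 3 · 77
77 = 7 · 11
462 = 2 · 3 · 7 · 11, which has 4 distinct prime factors.

4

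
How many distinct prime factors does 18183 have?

18183 = 3 · 6061
6061 = 11 · 551
551 = 19 · 29
18183 = 3 · 11 · 19 · 29, which has 4 distinct prime factors.

4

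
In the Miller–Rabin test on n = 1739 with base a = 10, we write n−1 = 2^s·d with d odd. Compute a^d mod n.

655

1739 − 1 = 1738 = 2^1 · 869, so d = 869.
10^1 ≡ 10 (mod 1739)
10^2 ≡ 10^2 = 100 ≡ 100 (mod 1739)
10^4 ≡ 100^2 = 10000 ≡ 1305 (mod 1739)
10^8 ≡ 1305^2 = 1703025 ≡ 544 (mod 1739)
10^16 ≡ 544^2 = 295936 ≡ 306 (mod 1739)
10^32 ≡ 306^2 = 93636 ≡ 1469 (mod 1739)
10^64 ≡ 1469^2 = 2157961 ≡ 1601 (mod 1739)
10^128 ≡ 1601^2 = 2563201 ≡ 1654 (mod 1739)
10^256 ≡ 1654^2 = 2735716 ≡ 269 (mod 1739)
10^512 ≡ 269^2 = 72361 ≡ 1062 (mod 1739)
869 = 512 + 256 + 64 + 32 + 4 + 1 in binary powers of 2.
So 10^869 ≡ 1062 · 269 · 1601 · 1469 · 1305 · 10 ≡ 655 (mod 1739).
Squaring chain: 655; never reaches −1, so base 10 is a Miller–Rabin witness that 1739 is composite.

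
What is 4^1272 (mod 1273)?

729

4^1 ≡ 4 (mod 1273)
4^2 ≡ 4^2 = 16 ≡ 16 (mod 1273)
4^4 ≡ 16^2 = 256 ≡ 256 (mod 1273)
4^8 ≡ 256^2 = 65536 ≡ 613 (mod 1273)
4^16 ≡ 613^2 = 375769 ≡ 234 (mod 1273)
4^32 ≡ 234^2 = 54756 ≡ 17 (mod 1273)
4^64 ≡ 17^2 = 289 ≡ 289 (mod 1273)
4^128 ≡ 289^2 = 83521 ≡ 776 (mod 1273)
4^256 ≡ 776^2 = 602176 ≡ 47 (mod 1273)
4^512 ≡ 47^2 = 2209 ≡ 936 (mod 1273)
4^1024 ≡ 936^2 = 876096 ≡ 272 (mod 1273)
1272 = 1024 + 128 + 64 + 32 + 16 + 8 in binary powers of 2.
So 4^1272 ≡ 272 · 776 · 289 · 17 · 234 · 613 ≡ 729 (mod 1273).
Since 729 ≠ 1, base 4 is a Fermat witness: 1273 is composite.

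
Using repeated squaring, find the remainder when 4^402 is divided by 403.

326

4^1 ≡ 4 (mod 403)
4^2 ≡ 4^2 = 16 ≡ 16 (mod 403)
4^4 ≡ 16^2 = 256 ≡ 256 (mod 403)
4^8 ≡ 256^2 = 65536 ≡ 250 (mod 403)
4^16 ≡ 250^2 = 62500 ≡ 35 (mod 403)
4^32 ≡ 35^2 = 1225 ≡ 16 (mod 403)
4^64 ≡ 16^2 = 256 ≡ 256 (mod 403)
4^128 ≡ 256^2 = 65536 ≡ 250 (mod 403)
4^256 ≡ 250^2 = 62500 ≡ 35 (mod 403)
402 = 256 + 128 + 16 + 2 in binary powers of 2.
So 4^402 ≡ 35 · 250 · 35 · 16 ≡ 326 (mod 403).
Since 326 ≠ 1, base 4 is a Fermat witness: 403 is composite.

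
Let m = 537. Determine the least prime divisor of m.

3

537 is odd.
Digit sum 15, divisible by 3.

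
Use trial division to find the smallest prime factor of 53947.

53947 is odd.
Digit sum 28, not divisible by 3.
Ends in 7: not divisible by 5.
7: 53947 = 7·7706 + 5
11: 53947 = 11·4904 + 3
13: 53947 = 13·4149 + 10
17: 53947 = 17·3173 + 6
19: 53947 = 19·2839 + 6
23: 53947 = 23·2345 + 12
29: 53947 = 29·1860 + 7
31: 53947 = 31·1740 + 7
37: 53947 = 37·1458 + 1
41: 53947 = 41·1315 + 32
43: 53947 = 43·1254 + 25
47: 53947 = 47·1147 + 38
53: 53947 = 53·1017 + 46
59: 53947 = 59·914 + 21
61: 53947 = 61·884 + 23
67: 53947 = 67·805 + 12
71: 53947 = 71·759 + 58
73: 53947 = 73·739

73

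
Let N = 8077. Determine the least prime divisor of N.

8077 is odd.
Digit sum 22, not divisible by 3.
Ends in 7: not divisible by 5.
7: 8077 = 7·1153 + 6
11: 8077 = 11·734 + 3
13: 8077 = 13·621 + 4
17: 8077 = 17·475 + 2
19: 8077 = 19·425 + 2
23: 8077 = 23·351 + 4
29: 8077 = 29·278 + 15
31: 8077 = 31·260 + 17
37: 8077 = 37·218 + 11
41: 8077 = 41·197

41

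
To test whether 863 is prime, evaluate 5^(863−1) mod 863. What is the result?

5^1 ≡ 5 (mod 863)
5^2 ≡ 5^2 = 25 ≡ 25 (mod 863)
5^4 ≡ 25^2 = 625 ≡ 625 (mod 863)
5^8 ≡ 625^2 = 390625 ≡ 549 (mod 863)
5^16 ≡ 549^2 = 301401 ≡ 214 (mod 863)
5^32 ≡ 214^2 = 45796 ≡ 57 (mod 863)
5^64 ≡ 57^2 = 3249 ≡ 660 (mod 863)
5^128 ≡ 660^2 = 435600 ≡ 648 (mod 863)
5^256 ≡ 648^2 = 419904 ≡ 486 (mod 863)
5^512 ≡ 486^2 = 236196 ≡ 597 (mod 863)
862 = 512 + 256 + 64 + 16 + 8 + 4 + 2 in binary powers of 2.
So 5^862 ≡ 597 · 486 · 660 · 214 · 549 · 625 · 25 ≡ 1 (mod 863).
Since the result is 1, base 5 gives no evidence that 863 is composite.

1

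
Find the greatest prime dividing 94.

47

94 = 2 · 47
47 is prime.
So 94 = 2 · 47; the largest prime factor is 47.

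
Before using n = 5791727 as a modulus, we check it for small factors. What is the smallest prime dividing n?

79

5791727 is odd.
Digit sum 38, not divisible by 3.
Ends in 7: not divisible by 5.
7: 5791727 = 7·827389 + 4
11: 5791727 = 11·526520 + 7
13: 5791727 = 13·445517 + 6
17: 5791727 = 17·340689 + 14
19: 5791727 = 19·304827 + 14
23: 5791727 = 23·251814 + 5
29: 5791727 = 29·199714 + 21
31: 5791727 = 31·186829 + 28
37: 5791727 = 37·156533 + 6
41: 5791727 = 41·141261 + 26
43: 5791727 = 43·134691 + 14
47: 5791727 = 47·123228 + 11
53: 5791727 = 53·109277 + 46
59: 5791727 = 59·98164 + 51
61: 5791727 = 61·94946 + 21
67: 5791727 = 67·86443 + 46
71: 5791727 = 71·81573 + 44
73: 5791727 = 73·79338 + 53
79: 5791727 = 79·73313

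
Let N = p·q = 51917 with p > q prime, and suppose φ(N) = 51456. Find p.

269

φ(n) = (p−1)(q−1) = n − (p+q) + 1, so p + q = 51917 − 51456 + 1 = 462.
p and q are the roots of t² − 462t + 51917 = 0.
Discriminant: 462² − 4·51917 = 213444 − 207668 = 5776; √5776 = 76.
q = (462 − 76)/2 = 193, p = (462 + 76)/2 = 269.
Check: 193 · 269 = 51917.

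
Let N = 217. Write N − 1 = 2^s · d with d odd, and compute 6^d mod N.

217 − 1 = 216 = 2^3 · 27, so d = 27.
6^1 ≡ 6 (mod 217)
6^2 ≡ 6^2 = 36 ≡ 36 (mod 217)
6^4 ≡ 36^2 = 1296 ≡ 211 (mod 217)
6^8 ≡ 211^2 = 44521 ≡ 36 (mod 217)
6^16 ≡ 36^2 = 1296 ≡ 211 (mod 217)
27 = 16 + 8 + 2 + 1 in binary powers of 2.
So 6^27 ≡ 211 · 36 · 36 · 6 ≡ 216 (mod 217).
Since 6^d ≡ 216 (mod 217), base 6 does not prove 217 composite.

216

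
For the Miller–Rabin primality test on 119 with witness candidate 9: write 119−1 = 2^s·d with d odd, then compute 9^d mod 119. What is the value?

32

119 − 1 = 118 = 2^1 · 59, so d = 59.
9^1 ≡ 9 (mod 119)
9^2 ≡ 9^2 = 81 ≡ 81 (mod 119)
9^4 ≡ 81^2 = 6561 ≡ 16 (mod 119)
9^8 ≡ 16^2 = 256 ≡ 18 (mod 119)
9^16 ≡ 18^2 = 324 ≡ 86 (mod 119)
9^32 ≡ 86^2 = 7396 ≡ 18 (mod 119)
59 = 32 + 16 + 8 + 2 + 1 in binary powers of 2.
So 9^59 ≡ 18 · 86 · 18 · 81 · 9 ≡ 32 (mod 119).
Squaring chain: 32; never reaches −1, so base 9 is a Miller–Rabin witness that 119 is composite.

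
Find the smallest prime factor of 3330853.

29

3330853 is odd.
Digit sum 25, not divisible by 3.
Ends in 3: not divisible by 5.
7: 3330853 = 7·475836 + 1
11: 3330853 = 11·302804 + 9
13: 3330853 = 13·256219 + 6
17: 3330853 = 17·195932 + 9
19: 3330853 = 19·175308 + 1
23: 3330853 = 23·144819 + 16
29: 3330853 = 29·114857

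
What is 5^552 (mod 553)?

5^1 ≡ 5 (mod 553)
5^2 ≡ 5^2 = 25 ≡ 25 (mod 553)
5^4 ≡ 25^2 = 625 ≡ 72 (mod 553)
5^8 ≡ 72^2 = 5184 ≡ 207 (mod 553)
5^16 ≡ 207^2 = 42849 ≡ 268 (mod 553)
5^32 ≡ 268^2 = 71824 ≡ 487 (mod 553)
5^64 ≡ 487^2 = 237169 ≡ 485 (mod 553)
5^128 ≡ 485^2 = 235225 ≡ 200 (mod 553)
5^256 ≡ 200^2 = 40000 ≡ 184 (mod 553)
5^512 ≡ 184^2 = 33856 ≡ 123 (mod 553)
552 = 512 + 32 + 8 in binary powers of 2.
So 5^552 ≡ 123 · 487 · 207 ≡ 141 (mod 553).
Since 141 ≠ 1, base 5 is a Fermat witness: 553 is composite.

141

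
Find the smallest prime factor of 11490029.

53

11490029 is odd.
Digit sum 26, not divisible by 3.
Ends in 9: not divisible by 5.
7: 11490029 = 7·1641432 + 5
11: 11490029 = 11·1044548 + 1
13: 11490029 = 13·883848 + 5
17: 11490029 = 17·675884 + 1
19: 11490029 = 19·604738 + 7
23: 11490029 = 23·499566 + 11
29: 11490029 = 29·396207 + 26
31: 11490029 = 31·370646 + 3
37: 11490029 = 37·310541 + 12
41: 11490029 = 41·280244 + 25
43: 11490029 = 43·267209 + 42
47: 11490029 = 47·244468 + 33
53: 11490029 = 53·216793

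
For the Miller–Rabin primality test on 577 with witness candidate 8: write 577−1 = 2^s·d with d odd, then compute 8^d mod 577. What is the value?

577 − 1 = 576 = 2^6 · 9, so d = 9.
8^1 ≡ 8 (mod 577)
8^2 ≡ 8^2 = 64 ≡ 64 (mod 577)
8^4 ≡ 64^2 = 4096 ≡ 57 (mod 577)
8^8 ≡ 57^2 = 3249 ≡ 364 (mod 577)
9 = 8 + 1 in binary powers of 2.
So 8^9 ≡ 364 · 8 ≡ 27 (mod 577).
Squaring chain: 27 → 152 → 24 → 576 → 1 → 1; reaches −1, so base 8 does not prove 577 composite.

27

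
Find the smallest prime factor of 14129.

71

14129 is odd.
Digit sum 17, not divisible by 3.
Ends in 9: not divisible by 5.
7: 14129 = 7·2018 + 3
11: 14129 = 11·1284 + 5
13: 14129 = 13·1086 + 11
17: 14129 = 17·831 + 2
19: 14129 = 19·743 + 12
23: 14129 = 23·614 + 7
29: 14129 = 29·487 + 6
31: 14129 = 31·455 + 24
37: 14129 = 37·381 + 32
41: 14129 = 41·344 + 25
43: 14129 = 43·328 + 25
47: 14129 = 47·300 + 29
53: 14129 = 53·266 + 31
59: 14129 = 59·239 + 28
61: 14129 = 61·231 + 38
67: 14129 = 67·210 + 59
71: 14129 = 71·199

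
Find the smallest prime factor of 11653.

43

11653 is odd.
Digit sum 16, not divisible by 3.
Ends in 3: not divisible by 5.
7: 11653 = 7·1664 + 5
11: 11653 = 11·1059 + 4
13: 11653 = 13·896 + 5
17: 11653 = 17·685 + 8
19: 11653 = 19·613 + 6
23: 11653 = 23·506 + 15
29: 11653 = 29·401 + 24
31: 11653 = 31·375 + 28
37: 11653 = 37·314 + 35
41: 11653 = 41·284 + 9
43: 11653 = 43·271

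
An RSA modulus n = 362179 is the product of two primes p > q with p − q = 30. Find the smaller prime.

587

Since p = q + 30, we have 362179 = q(q + 30), so q² + 30q − 362179 = 0.
Discriminant: 30² + 4·362179 = 900 + 1448716 = 1449616; √1449616 = 1204.
q = (−30 + 1204)/2 = 587, and p = q + 30 = 617.
Check: 587 · 617 = 362179.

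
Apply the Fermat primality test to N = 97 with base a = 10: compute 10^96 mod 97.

1

10^1 ≡ 10 (mod 97)
10^2 ≡ 10^2 = 100 ≡ 3 (mod 97)
10^4 ≡ 3^2 = 9 ≡ 9 (mod 97)
10^8 ≡ 9^2 = 81 ≡ 81 (mod 97)
10^16 ≡ 81^2 = 6561 ≡ 62 (mod 97)
10^32 ≡ 62^2 = 3844 ≡ 61 (mod 97)
10^64 ≡ 61^2 = 3721 ≡ 35 (mod 97)
96 = 64 + 32 in binary powers of 2.
So 10^96 ≡ 35 · 61 ≡ 1 (mod 97).
Since the result is 1, base 10 gives no evidence that 97 is composite.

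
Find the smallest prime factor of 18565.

5

18565 is odd.
Digit sum 25, not divisible by 3.
Ends in 5: divisible by 5.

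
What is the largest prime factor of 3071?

83

3071 = 37 · 83
83 is prime.
So 3071 = 37 · 83; the largest prime factor is 83.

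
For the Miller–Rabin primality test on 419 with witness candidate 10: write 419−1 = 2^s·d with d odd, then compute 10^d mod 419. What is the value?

419 − 1 = 418 = 2^1 · 209, so d = 209.
10^1 ≡ 10 (mod 419)
10^2 ≡ 10^2 = 100 ≡ 100 (mod 419)
10^4 ≡ 100^2 = 10000 ≡ 363 (mod 419)
10^8 ≡ 363^2 = 131769 ≡ 203 (mod 419)
10^16 ≡ 203^2 = 41209 ≡ 147 (mod 419)
10^32 ≡ 147^2 = 21609 ≡ 240 (mod 419)
10^64 ≡ 240^2 = 57600 ≡ 197 (mod 419)
10^128 ≡ 197^2 = 38809 ≡ 261 (mod 419)
209 = 128 + 64 + 16 + 1 in binary powers of 2.
So 10^209 ≡ 261 · 197 · 147 · 10 ≡ 418 (mod 419).
Since 10^d ≡ 418 (mod 419), base 10 does not prove 419 composite.

418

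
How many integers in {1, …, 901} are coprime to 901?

Factor: 901 = 17 · 53.
φ(901) = (17−1) · (53−1) = 16 · 52 = 832.

832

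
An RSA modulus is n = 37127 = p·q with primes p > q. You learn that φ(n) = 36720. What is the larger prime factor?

271

φ(n) = (p−1)(q−1) = n − (p+q) + 1, so p + q = 37127 − 36720 + 1 = 408.
p and q are the roots of t² − 408t + 37127 = 0.
Discriminant: 408² − 4·37127 = 166464 − 148508 = 17956; √17956 = 134.
q = (408 − 134)/2 = 137, p = (408 + 134)/2 = 271.
Check: 137 · 271 = 37127.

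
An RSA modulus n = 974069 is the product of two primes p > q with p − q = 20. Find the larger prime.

Since p = q + 20, we have 974069 = q(q + 20), so q² + 20q − 974069 = 0.
Discriminant: 20² + 4·974069 = 400 + 3896276 = 3896676; √3896676 = 1974.
q = (−20 + 1974)/2 = 977, and p = q + 20 = 997.
Check: 977 · 997 = 974069.

997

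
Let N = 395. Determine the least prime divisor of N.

5

395 is odd.
Digit sum 17, not divisible by 3.
Ends in 5: divisible by 5.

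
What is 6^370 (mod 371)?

6^1 ≡ 6 (mod 371)
6^2 ≡ 6^2 = 36 ≡ 36 (mod 371)
6^4 ≡ 36^2 = 1296 ≡ 183 (mod 371)
6^8 ≡ 183^2 = 33489 ≡ 99 (mod 371)
6^16 ≡ 99^2 = 9801 ≡ 155 (mod 371)
6^32 ≡ 155^2 = 24025 ≡ 281 (mod 371)
6^64 ≡ 281^2 = 78961 ≡ 309 (mod 371)
6^128 ≡ 309^2 = 95481 ≡ 134 (mod 371)
6^256 ≡ 134^2 = 17956 ≡ 148 (mod 371)
370 = 256 + 64 + 32 + 16 + 2 in binary powers of 2.
So 6^370 ≡ 148 · 309 · 281 · 155 · 36 ≡ 281 (mod 371).
Since 281 ≠ 1, base 6 is a Fermat witness: 371 is composite.

281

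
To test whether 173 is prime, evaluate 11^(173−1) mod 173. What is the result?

11^1 ≡ 11 (mod 173)
11^2 ≡ 11^2 = 121 ≡ 121 (mod 173)
11^4 ≡ 121^2 = 14641 ≡ 109 (mod 173)
11^8 ≡ 109^2 = 11881 ≡ 117 (mod 173)
11^16 ≡ 117^2 = 13689 ≡ 22 (mod 173)
11^32 ≡ 22^2 = 484 ≡ 138 (mod 173)
11^64 ≡ 138^2 = 19044 ≡ 14 (mod 173)
11^128 ≡ 14^2 = 196 ≡ 23 (mod 173)
172 = 128 + 32 + 8 + 4 in binary powers of 2.
So 11^172 ≡ 23 · 138 · 117 · 109 ≡ 1 (mod 173).
Since the result is 1, base 11 gives no evidence that 173 is composite.

1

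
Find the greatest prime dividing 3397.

79

3397 = 43 · 79
79 is prime.
So 3397 = 43 · 79; the largest prime factor is 79.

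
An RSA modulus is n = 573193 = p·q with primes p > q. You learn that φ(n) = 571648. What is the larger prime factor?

929

φ(n) = (p−1)(q−1) = n − (p+q) + 1, so p + q = 573193 − 571648 + 1 = 1546.
p and q are the roots of t² − 1546t + 573193 = 0.
Discriminant: 1546² − 4·573193 = 2390116 − 2292772 = 97344; √97344 = 312.
q = (1546 − 312)/2 = 617, p = (1546 + 312)/2 = 929.
Check: 617 · 929 = 573193.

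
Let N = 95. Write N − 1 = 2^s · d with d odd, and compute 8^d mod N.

12

95 − 1 = 94 = 2^1 · 47, so d = 47.
8^1 ≡ 8 (mod 95)
8^2 ≡ 8^2 = 64 ≡ 64 (mod 95)
8^4 ≡ 64^2 = 4096 ≡ 11 (mod 95)
8^8 ≡ 11^2 = 121 ≡ 26 (mod 95)
8^16 ≡ 26^2 = 676 ≡ 11 (mod 95)
8^32 ≡ 11^2 = 121 ≡ 26 (mod 95)
47 = 32 + 8 + 4 + 2 + 1 in binary powers of 2.
So 8^47 ≡ 26 · 26 · 11 · 64 · 8 ≡ 12 (mod 95).
Squaring chain: 12; never reaches −1, so base 8 is a Miller–Rabin witness that 95 is composite.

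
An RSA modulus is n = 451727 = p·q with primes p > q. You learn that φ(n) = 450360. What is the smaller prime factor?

557

φ(n) = (p−1)(q−1) = n − (p+q) + 1, so p + q = 451727 − 450360 + 1 = 1368.
p and q are the roots of t² − 1368t + 451727 = 0.
Discriminant: 1368² − 4·451727 = 1871424 − 1806908 = 64516; √64516 = 254.
q = (1368 − 254)/2 = 557, p = (1368 + 254)/2 = 811.
Check: 557 · 811 = 451727.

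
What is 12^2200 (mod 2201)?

676

12^1 ≡ 12 (mod 2201)
12^2 ≡ 12^2 = 144 ≡ 144 (mod 2201)
12^4 ≡ 144^2 = 20736 ≡ 927 (mod 2201)
12^8 ≡ 927^2 = 859329 ≡ 939 (mod 2201)
12^16 ≡ 939^2 = 881721 ≡ 1321 (mod 2201)
12^32 ≡ 1321^2 = 1745041 ≡ 1849 (mod 2201)
12^64 ≡ 1849^2 = 3418801 ≡ 648 (mod 2201)
12^128 ≡ 648^2 = 419904 ≡ 1714 (mod 2201)
12^256 ≡ 1714^2 = 2937796 ≡ 1662 (mod 2201)
12^512 ≡ 1662^2 = 2762244 ≡ 2190 (mod 2201)
12^1024 ≡ 2190^2 = 4796100 ≡ 121 (mod 2201)
12^2048 ≡ 121^2 = 14641 ≡ 1435 (mod 2201)
2200 = 2048 + 128 + 16 + 8 in binary powers of 2.
So 12^2200 ≡ 1435 · 1714 · 1321 · 939 ≡ 676 (mod 2201).
Since 676 ≠ 1, base 12 is a Fermat witness: 2201 is composite.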